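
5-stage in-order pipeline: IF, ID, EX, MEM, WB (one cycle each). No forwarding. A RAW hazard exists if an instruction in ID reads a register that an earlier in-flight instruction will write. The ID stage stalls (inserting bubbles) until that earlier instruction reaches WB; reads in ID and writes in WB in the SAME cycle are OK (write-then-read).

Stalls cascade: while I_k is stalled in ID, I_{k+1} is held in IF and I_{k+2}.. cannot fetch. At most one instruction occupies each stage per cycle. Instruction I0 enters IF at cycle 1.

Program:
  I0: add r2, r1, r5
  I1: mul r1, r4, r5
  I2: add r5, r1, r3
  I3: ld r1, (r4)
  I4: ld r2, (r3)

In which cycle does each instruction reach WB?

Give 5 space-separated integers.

Answer: 5 6 9 10 11

Derivation:
I0 add r2 <- r1,r5: IF@1 ID@2 stall=0 (-) EX@3 MEM@4 WB@5
I1 mul r1 <- r4,r5: IF@2 ID@3 stall=0 (-) EX@4 MEM@5 WB@6
I2 add r5 <- r1,r3: IF@3 ID@4 stall=2 (RAW on I1.r1 (WB@6)) EX@7 MEM@8 WB@9
I3 ld r1 <- r4: IF@4 ID@7 stall=0 (-) EX@8 MEM@9 WB@10
I4 ld r2 <- r3: IF@7 ID@8 stall=0 (-) EX@9 MEM@10 WB@11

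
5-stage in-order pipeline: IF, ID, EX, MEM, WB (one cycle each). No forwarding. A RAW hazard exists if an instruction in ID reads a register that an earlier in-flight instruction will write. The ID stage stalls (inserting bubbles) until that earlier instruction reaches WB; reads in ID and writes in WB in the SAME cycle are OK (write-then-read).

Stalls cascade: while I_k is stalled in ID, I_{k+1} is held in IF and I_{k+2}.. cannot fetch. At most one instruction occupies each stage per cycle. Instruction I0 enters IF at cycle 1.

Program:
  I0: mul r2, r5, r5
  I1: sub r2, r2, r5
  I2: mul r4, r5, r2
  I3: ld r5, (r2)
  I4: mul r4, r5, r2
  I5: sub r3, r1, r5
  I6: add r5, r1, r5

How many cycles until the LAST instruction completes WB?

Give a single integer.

Answer: 17

Derivation:
I0 mul r2 <- r5,r5: IF@1 ID@2 stall=0 (-) EX@3 MEM@4 WB@5
I1 sub r2 <- r2,r5: IF@2 ID@3 stall=2 (RAW on I0.r2 (WB@5)) EX@6 MEM@7 WB@8
I2 mul r4 <- r5,r2: IF@3 ID@6 stall=2 (RAW on I1.r2 (WB@8)) EX@9 MEM@10 WB@11
I3 ld r5 <- r2: IF@6 ID@9 stall=0 (-) EX@10 MEM@11 WB@12
I4 mul r4 <- r5,r2: IF@9 ID@10 stall=2 (RAW on I3.r5 (WB@12)) EX@13 MEM@14 WB@15
I5 sub r3 <- r1,r5: IF@10 ID@13 stall=0 (-) EX@14 MEM@15 WB@16
I6 add r5 <- r1,r5: IF@13 ID@14 stall=0 (-) EX@15 MEM@16 WB@17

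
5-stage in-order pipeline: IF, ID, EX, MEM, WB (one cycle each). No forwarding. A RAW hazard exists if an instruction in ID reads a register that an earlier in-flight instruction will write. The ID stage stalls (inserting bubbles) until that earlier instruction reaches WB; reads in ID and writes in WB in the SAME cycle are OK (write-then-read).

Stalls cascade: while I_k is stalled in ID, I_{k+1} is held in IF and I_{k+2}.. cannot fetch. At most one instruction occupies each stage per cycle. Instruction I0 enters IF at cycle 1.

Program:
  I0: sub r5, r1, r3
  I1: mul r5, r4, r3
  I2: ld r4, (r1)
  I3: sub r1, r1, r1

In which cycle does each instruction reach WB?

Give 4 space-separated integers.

I0 sub r5 <- r1,r3: IF@1 ID@2 stall=0 (-) EX@3 MEM@4 WB@5
I1 mul r5 <- r4,r3: IF@2 ID@3 stall=0 (-) EX@4 MEM@5 WB@6
I2 ld r4 <- r1: IF@3 ID@4 stall=0 (-) EX@5 MEM@6 WB@7
I3 sub r1 <- r1,r1: IF@4 ID@5 stall=0 (-) EX@6 MEM@7 WB@8

Answer: 5 6 7 8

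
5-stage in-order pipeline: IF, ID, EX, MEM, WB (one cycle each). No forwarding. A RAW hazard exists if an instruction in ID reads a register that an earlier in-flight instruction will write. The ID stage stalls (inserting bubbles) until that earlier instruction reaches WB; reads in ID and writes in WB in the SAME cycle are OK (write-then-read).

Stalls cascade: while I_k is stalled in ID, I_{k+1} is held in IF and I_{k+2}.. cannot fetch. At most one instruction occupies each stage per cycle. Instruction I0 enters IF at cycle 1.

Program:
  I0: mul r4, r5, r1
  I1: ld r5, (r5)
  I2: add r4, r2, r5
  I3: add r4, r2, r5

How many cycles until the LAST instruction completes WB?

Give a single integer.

Answer: 10

Derivation:
I0 mul r4 <- r5,r1: IF@1 ID@2 stall=0 (-) EX@3 MEM@4 WB@5
I1 ld r5 <- r5: IF@2 ID@3 stall=0 (-) EX@4 MEM@5 WB@6
I2 add r4 <- r2,r5: IF@3 ID@4 stall=2 (RAW on I1.r5 (WB@6)) EX@7 MEM@8 WB@9
I3 add r4 <- r2,r5: IF@4 ID@7 stall=0 (-) EX@8 MEM@9 WB@10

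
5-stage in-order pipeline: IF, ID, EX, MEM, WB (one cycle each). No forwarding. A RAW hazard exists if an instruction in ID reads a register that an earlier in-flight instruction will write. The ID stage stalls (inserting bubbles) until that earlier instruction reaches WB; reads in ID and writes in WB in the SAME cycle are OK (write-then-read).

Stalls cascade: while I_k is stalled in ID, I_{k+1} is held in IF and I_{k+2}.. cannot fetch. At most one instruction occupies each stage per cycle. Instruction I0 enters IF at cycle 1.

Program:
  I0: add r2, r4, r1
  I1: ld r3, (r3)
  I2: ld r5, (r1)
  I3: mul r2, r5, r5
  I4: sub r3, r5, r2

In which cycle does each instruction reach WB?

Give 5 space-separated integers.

Answer: 5 6 7 10 13

Derivation:
I0 add r2 <- r4,r1: IF@1 ID@2 stall=0 (-) EX@3 MEM@4 WB@5
I1 ld r3 <- r3: IF@2 ID@3 stall=0 (-) EX@4 MEM@5 WB@6
I2 ld r5 <- r1: IF@3 ID@4 stall=0 (-) EX@5 MEM@6 WB@7
I3 mul r2 <- r5,r5: IF@4 ID@5 stall=2 (RAW on I2.r5 (WB@7)) EX@8 MEM@9 WB@10
I4 sub r3 <- r5,r2: IF@5 ID@8 stall=2 (RAW on I3.r2 (WB@10)) EX@11 MEM@12 WB@13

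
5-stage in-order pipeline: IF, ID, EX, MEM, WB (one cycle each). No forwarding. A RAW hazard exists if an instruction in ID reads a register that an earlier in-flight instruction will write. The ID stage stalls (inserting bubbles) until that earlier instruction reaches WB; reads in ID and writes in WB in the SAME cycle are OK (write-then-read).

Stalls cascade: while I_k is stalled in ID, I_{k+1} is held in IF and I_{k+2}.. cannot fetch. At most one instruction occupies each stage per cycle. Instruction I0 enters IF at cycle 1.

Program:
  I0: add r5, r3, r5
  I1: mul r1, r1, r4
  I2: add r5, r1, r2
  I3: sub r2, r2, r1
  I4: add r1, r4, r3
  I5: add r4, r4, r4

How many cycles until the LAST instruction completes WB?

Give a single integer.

Answer: 12

Derivation:
I0 add r5 <- r3,r5: IF@1 ID@2 stall=0 (-) EX@3 MEM@4 WB@5
I1 mul r1 <- r1,r4: IF@2 ID@3 stall=0 (-) EX@4 MEM@5 WB@6
I2 add r5 <- r1,r2: IF@3 ID@4 stall=2 (RAW on I1.r1 (WB@6)) EX@7 MEM@8 WB@9
I3 sub r2 <- r2,r1: IF@4 ID@7 stall=0 (-) EX@8 MEM@9 WB@10
I4 add r1 <- r4,r3: IF@7 ID@8 stall=0 (-) EX@9 MEM@10 WB@11
I5 add r4 <- r4,r4: IF@8 ID@9 stall=0 (-) EX@10 MEM@11 WB@12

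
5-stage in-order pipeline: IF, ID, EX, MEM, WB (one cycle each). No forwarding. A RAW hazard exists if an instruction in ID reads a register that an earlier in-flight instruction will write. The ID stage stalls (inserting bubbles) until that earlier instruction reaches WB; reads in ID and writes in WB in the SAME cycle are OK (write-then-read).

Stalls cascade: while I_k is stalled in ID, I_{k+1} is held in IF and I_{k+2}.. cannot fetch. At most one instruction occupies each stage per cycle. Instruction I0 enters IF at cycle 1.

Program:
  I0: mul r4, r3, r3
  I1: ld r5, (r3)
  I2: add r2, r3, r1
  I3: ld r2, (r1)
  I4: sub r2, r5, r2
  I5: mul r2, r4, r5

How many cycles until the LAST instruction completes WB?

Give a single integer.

I0 mul r4 <- r3,r3: IF@1 ID@2 stall=0 (-) EX@3 MEM@4 WB@5
I1 ld r5 <- r3: IF@2 ID@3 stall=0 (-) EX@4 MEM@5 WB@6
I2 add r2 <- r3,r1: IF@3 ID@4 stall=0 (-) EX@5 MEM@6 WB@7
I3 ld r2 <- r1: IF@4 ID@5 stall=0 (-) EX@6 MEM@7 WB@8
I4 sub r2 <- r5,r2: IF@5 ID@6 stall=2 (RAW on I3.r2 (WB@8)) EX@9 MEM@10 WB@11
I5 mul r2 <- r4,r5: IF@6 ID@9 stall=0 (-) EX@10 MEM@11 WB@12

Answer: 12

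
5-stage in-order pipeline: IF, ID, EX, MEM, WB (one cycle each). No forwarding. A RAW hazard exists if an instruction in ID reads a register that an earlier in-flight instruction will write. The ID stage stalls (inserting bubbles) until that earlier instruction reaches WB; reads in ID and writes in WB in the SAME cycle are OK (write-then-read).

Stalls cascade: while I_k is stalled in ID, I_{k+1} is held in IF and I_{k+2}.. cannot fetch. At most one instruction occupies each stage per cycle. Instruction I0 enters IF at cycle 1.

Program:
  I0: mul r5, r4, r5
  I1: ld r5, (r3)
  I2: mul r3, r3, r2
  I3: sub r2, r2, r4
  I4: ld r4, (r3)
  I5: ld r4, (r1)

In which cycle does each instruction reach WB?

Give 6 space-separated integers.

Answer: 5 6 7 8 10 11

Derivation:
I0 mul r5 <- r4,r5: IF@1 ID@2 stall=0 (-) EX@3 MEM@4 WB@5
I1 ld r5 <- r3: IF@2 ID@3 stall=0 (-) EX@4 MEM@5 WB@6
I2 mul r3 <- r3,r2: IF@3 ID@4 stall=0 (-) EX@5 MEM@6 WB@7
I3 sub r2 <- r2,r4: IF@4 ID@5 stall=0 (-) EX@6 MEM@7 WB@8
I4 ld r4 <- r3: IF@5 ID@6 stall=1 (RAW on I2.r3 (WB@7)) EX@8 MEM@9 WB@10
I5 ld r4 <- r1: IF@6 ID@8 stall=0 (-) EX@9 MEM@10 WB@11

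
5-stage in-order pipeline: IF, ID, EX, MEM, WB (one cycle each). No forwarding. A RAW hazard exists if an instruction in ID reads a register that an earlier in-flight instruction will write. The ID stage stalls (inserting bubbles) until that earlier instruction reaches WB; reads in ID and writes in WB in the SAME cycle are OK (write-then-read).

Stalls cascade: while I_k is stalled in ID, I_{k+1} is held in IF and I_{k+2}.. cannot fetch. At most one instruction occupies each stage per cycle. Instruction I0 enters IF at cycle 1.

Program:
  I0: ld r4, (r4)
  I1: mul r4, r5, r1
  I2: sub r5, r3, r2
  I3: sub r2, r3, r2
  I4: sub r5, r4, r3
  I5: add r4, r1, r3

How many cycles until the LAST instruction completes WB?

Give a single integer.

I0 ld r4 <- r4: IF@1 ID@2 stall=0 (-) EX@3 MEM@4 WB@5
I1 mul r4 <- r5,r1: IF@2 ID@3 stall=0 (-) EX@4 MEM@5 WB@6
I2 sub r5 <- r3,r2: IF@3 ID@4 stall=0 (-) EX@5 MEM@6 WB@7
I3 sub r2 <- r3,r2: IF@4 ID@5 stall=0 (-) EX@6 MEM@7 WB@8
I4 sub r5 <- r4,r3: IF@5 ID@6 stall=0 (-) EX@7 MEM@8 WB@9
I5 add r4 <- r1,r3: IF@6 ID@7 stall=0 (-) EX@8 MEM@9 WB@10

Answer: 10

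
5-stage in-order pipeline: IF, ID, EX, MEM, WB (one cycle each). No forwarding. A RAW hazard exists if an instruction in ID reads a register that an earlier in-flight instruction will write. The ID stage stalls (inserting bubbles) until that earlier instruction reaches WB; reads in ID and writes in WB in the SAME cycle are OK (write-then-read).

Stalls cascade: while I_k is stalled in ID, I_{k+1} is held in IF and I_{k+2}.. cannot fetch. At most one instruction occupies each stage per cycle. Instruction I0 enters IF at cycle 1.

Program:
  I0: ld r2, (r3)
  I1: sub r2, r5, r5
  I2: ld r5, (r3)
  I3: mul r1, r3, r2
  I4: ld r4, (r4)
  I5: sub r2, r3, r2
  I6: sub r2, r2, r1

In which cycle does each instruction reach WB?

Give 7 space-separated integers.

Answer: 5 6 7 9 10 11 14

Derivation:
I0 ld r2 <- r3: IF@1 ID@2 stall=0 (-) EX@3 MEM@4 WB@5
I1 sub r2 <- r5,r5: IF@2 ID@3 stall=0 (-) EX@4 MEM@5 WB@6
I2 ld r5 <- r3: IF@3 ID@4 stall=0 (-) EX@5 MEM@6 WB@7
I3 mul r1 <- r3,r2: IF@4 ID@5 stall=1 (RAW on I1.r2 (WB@6)) EX@7 MEM@8 WB@9
I4 ld r4 <- r4: IF@5 ID@7 stall=0 (-) EX@8 MEM@9 WB@10
I5 sub r2 <- r3,r2: IF@7 ID@8 stall=0 (-) EX@9 MEM@10 WB@11
I6 sub r2 <- r2,r1: IF@8 ID@9 stall=2 (RAW on I5.r2 (WB@11)) EX@12 MEM@13 WB@14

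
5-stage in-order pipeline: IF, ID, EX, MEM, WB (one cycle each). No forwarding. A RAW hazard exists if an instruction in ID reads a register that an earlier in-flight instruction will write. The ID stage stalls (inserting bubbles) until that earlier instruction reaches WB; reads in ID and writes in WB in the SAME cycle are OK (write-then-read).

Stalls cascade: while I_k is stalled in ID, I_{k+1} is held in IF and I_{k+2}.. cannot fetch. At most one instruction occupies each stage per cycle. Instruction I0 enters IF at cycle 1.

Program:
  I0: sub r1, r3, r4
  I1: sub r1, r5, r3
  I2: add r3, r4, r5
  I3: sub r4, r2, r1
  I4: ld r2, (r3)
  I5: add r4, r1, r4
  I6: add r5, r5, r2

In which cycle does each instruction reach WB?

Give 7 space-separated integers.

Answer: 5 6 7 9 10 12 13

Derivation:
I0 sub r1 <- r3,r4: IF@1 ID@2 stall=0 (-) EX@3 MEM@4 WB@5
I1 sub r1 <- r5,r3: IF@2 ID@3 stall=0 (-) EX@4 MEM@5 WB@6
I2 add r3 <- r4,r5: IF@3 ID@4 stall=0 (-) EX@5 MEM@6 WB@7
I3 sub r4 <- r2,r1: IF@4 ID@5 stall=1 (RAW on I1.r1 (WB@6)) EX@7 MEM@8 WB@9
I4 ld r2 <- r3: IF@5 ID@7 stall=0 (-) EX@8 MEM@9 WB@10
I5 add r4 <- r1,r4: IF@7 ID@8 stall=1 (RAW on I3.r4 (WB@9)) EX@10 MEM@11 WB@12
I6 add r5 <- r5,r2: IF@8 ID@10 stall=0 (-) EX@11 MEM@12 WB@13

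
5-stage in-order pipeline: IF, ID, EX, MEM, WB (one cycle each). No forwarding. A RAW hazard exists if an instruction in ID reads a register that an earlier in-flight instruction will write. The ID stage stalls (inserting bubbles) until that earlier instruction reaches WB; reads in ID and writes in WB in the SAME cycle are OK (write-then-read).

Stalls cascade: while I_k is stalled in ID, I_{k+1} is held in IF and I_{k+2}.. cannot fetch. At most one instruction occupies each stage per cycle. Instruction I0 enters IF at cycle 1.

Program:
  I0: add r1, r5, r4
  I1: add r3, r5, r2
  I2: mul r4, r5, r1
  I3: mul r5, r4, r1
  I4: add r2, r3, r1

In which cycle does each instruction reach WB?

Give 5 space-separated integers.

I0 add r1 <- r5,r4: IF@1 ID@2 stall=0 (-) EX@3 MEM@4 WB@5
I1 add r3 <- r5,r2: IF@2 ID@3 stall=0 (-) EX@4 MEM@5 WB@6
I2 mul r4 <- r5,r1: IF@3 ID@4 stall=1 (RAW on I0.r1 (WB@5)) EX@6 MEM@7 WB@8
I3 mul r5 <- r4,r1: IF@4 ID@6 stall=2 (RAW on I2.r4 (WB@8)) EX@9 MEM@10 WB@11
I4 add r2 <- r3,r1: IF@6 ID@9 stall=0 (-) EX@10 MEM@11 WB@12

Answer: 5 6 8 11 12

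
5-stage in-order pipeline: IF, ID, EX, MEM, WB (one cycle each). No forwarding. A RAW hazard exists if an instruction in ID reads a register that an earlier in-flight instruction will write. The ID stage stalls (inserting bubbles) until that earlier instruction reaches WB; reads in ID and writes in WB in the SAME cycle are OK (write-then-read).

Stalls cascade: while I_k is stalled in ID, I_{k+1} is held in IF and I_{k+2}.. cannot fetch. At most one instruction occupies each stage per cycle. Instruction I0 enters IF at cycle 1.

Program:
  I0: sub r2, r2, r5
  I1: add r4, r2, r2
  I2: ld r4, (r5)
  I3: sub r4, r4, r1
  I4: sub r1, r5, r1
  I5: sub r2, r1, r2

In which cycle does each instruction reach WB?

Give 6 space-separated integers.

I0 sub r2 <- r2,r5: IF@1 ID@2 stall=0 (-) EX@3 MEM@4 WB@5
I1 add r4 <- r2,r2: IF@2 ID@3 stall=2 (RAW on I0.r2 (WB@5)) EX@6 MEM@7 WB@8
I2 ld r4 <- r5: IF@3 ID@6 stall=0 (-) EX@7 MEM@8 WB@9
I3 sub r4 <- r4,r1: IF@6 ID@7 stall=2 (RAW on I2.r4 (WB@9)) EX@10 MEM@11 WB@12
I4 sub r1 <- r5,r1: IF@7 ID@10 stall=0 (-) EX@11 MEM@12 WB@13
I5 sub r2 <- r1,r2: IF@10 ID@11 stall=2 (RAW on I4.r1 (WB@13)) EX@14 MEM@15 WB@16

Answer: 5 8 9 12 13 16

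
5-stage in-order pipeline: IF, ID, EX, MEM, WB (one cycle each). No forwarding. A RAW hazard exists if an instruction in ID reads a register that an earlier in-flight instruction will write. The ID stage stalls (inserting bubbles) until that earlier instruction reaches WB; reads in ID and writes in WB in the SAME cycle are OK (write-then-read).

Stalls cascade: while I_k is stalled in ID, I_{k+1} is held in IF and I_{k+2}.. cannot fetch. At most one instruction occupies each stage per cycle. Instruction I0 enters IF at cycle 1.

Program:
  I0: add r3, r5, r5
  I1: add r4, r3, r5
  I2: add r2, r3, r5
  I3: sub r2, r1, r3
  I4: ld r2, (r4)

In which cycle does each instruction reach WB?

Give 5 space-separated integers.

I0 add r3 <- r5,r5: IF@1 ID@2 stall=0 (-) EX@3 MEM@4 WB@5
I1 add r4 <- r3,r5: IF@2 ID@3 stall=2 (RAW on I0.r3 (WB@5)) EX@6 MEM@7 WB@8
I2 add r2 <- r3,r5: IF@3 ID@6 stall=0 (-) EX@7 MEM@8 WB@9
I3 sub r2 <- r1,r3: IF@6 ID@7 stall=0 (-) EX@8 MEM@9 WB@10
I4 ld r2 <- r4: IF@7 ID@8 stall=0 (-) EX@9 MEM@10 WB@11

Answer: 5 8 9 10 11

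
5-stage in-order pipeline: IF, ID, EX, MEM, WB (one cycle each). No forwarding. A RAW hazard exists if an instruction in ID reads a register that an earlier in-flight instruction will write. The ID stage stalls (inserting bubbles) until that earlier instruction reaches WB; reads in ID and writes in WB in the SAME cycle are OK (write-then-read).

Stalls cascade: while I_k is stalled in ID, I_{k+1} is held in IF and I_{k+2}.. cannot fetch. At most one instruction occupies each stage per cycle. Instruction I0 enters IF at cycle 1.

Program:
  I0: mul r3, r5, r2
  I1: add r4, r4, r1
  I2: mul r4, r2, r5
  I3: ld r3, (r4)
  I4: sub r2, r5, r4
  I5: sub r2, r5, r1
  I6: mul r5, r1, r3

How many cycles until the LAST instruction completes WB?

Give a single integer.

Answer: 13

Derivation:
I0 mul r3 <- r5,r2: IF@1 ID@2 stall=0 (-) EX@3 MEM@4 WB@5
I1 add r4 <- r4,r1: IF@2 ID@3 stall=0 (-) EX@4 MEM@5 WB@6
I2 mul r4 <- r2,r5: IF@3 ID@4 stall=0 (-) EX@5 MEM@6 WB@7
I3 ld r3 <- r4: IF@4 ID@5 stall=2 (RAW on I2.r4 (WB@7)) EX@8 MEM@9 WB@10
I4 sub r2 <- r5,r4: IF@5 ID@8 stall=0 (-) EX@9 MEM@10 WB@11
I5 sub r2 <- r5,r1: IF@8 ID@9 stall=0 (-) EX@10 MEM@11 WB@12
I6 mul r5 <- r1,r3: IF@9 ID@10 stall=0 (-) EX@11 MEM@12 WB@13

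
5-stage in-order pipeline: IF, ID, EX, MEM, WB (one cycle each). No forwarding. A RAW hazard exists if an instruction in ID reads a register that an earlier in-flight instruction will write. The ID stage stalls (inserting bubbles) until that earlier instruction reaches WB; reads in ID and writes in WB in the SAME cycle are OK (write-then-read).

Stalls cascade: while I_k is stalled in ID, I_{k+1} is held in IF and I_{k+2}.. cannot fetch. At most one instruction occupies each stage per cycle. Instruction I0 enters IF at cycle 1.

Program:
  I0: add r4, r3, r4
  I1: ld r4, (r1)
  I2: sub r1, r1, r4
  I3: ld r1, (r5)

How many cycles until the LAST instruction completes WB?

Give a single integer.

I0 add r4 <- r3,r4: IF@1 ID@2 stall=0 (-) EX@3 MEM@4 WB@5
I1 ld r4 <- r1: IF@2 ID@3 stall=0 (-) EX@4 MEM@5 WB@6
I2 sub r1 <- r1,r4: IF@3 ID@4 stall=2 (RAW on I1.r4 (WB@6)) EX@7 MEM@8 WB@9
I3 ld r1 <- r5: IF@4 ID@7 stall=0 (-) EX@8 MEM@9 WB@10

Answer: 10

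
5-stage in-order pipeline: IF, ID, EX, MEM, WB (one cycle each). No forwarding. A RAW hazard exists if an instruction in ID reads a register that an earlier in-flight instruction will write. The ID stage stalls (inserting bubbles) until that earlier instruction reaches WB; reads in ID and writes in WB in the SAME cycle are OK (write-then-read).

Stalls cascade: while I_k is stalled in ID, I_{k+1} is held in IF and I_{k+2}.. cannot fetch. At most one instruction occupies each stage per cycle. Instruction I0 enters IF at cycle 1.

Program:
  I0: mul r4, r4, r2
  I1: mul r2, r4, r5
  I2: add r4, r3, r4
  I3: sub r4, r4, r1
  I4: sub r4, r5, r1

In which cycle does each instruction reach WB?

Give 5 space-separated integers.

I0 mul r4 <- r4,r2: IF@1 ID@2 stall=0 (-) EX@3 MEM@4 WB@5
I1 mul r2 <- r4,r5: IF@2 ID@3 stall=2 (RAW on I0.r4 (WB@5)) EX@6 MEM@7 WB@8
I2 add r4 <- r3,r4: IF@3 ID@6 stall=0 (-) EX@7 MEM@8 WB@9
I3 sub r4 <- r4,r1: IF@6 ID@7 stall=2 (RAW on I2.r4 (WB@9)) EX@10 MEM@11 WB@12
I4 sub r4 <- r5,r1: IF@7 ID@10 stall=0 (-) EX@11 MEM@12 WB@13

Answer: 5 8 9 12 13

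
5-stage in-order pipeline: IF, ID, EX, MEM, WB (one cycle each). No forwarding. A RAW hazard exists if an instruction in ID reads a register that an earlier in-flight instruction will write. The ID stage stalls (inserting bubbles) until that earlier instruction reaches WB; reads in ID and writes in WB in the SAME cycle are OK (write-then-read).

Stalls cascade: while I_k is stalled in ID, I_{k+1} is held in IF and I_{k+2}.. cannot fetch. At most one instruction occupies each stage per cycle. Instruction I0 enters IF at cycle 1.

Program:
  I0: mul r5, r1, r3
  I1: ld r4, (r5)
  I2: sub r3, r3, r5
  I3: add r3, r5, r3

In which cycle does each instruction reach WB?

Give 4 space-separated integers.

I0 mul r5 <- r1,r3: IF@1 ID@2 stall=0 (-) EX@3 MEM@4 WB@5
I1 ld r4 <- r5: IF@2 ID@3 stall=2 (RAW on I0.r5 (WB@5)) EX@6 MEM@7 WB@8
I2 sub r3 <- r3,r5: IF@3 ID@6 stall=0 (-) EX@7 MEM@8 WB@9
I3 add r3 <- r5,r3: IF@6 ID@7 stall=2 (RAW on I2.r3 (WB@9)) EX@10 MEM@11 WB@12

Answer: 5 8 9 12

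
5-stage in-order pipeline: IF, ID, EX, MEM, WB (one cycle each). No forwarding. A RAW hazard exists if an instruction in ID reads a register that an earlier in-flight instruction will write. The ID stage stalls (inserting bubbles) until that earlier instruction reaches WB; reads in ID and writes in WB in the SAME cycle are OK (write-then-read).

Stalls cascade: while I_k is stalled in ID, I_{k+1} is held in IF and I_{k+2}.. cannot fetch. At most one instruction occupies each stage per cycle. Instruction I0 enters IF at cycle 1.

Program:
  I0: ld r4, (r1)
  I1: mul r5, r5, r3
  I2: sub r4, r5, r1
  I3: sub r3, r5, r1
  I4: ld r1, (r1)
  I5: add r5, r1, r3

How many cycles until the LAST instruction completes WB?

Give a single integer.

Answer: 14

Derivation:
I0 ld r4 <- r1: IF@1 ID@2 stall=0 (-) EX@3 MEM@4 WB@5
I1 mul r5 <- r5,r3: IF@2 ID@3 stall=0 (-) EX@4 MEM@5 WB@6
I2 sub r4 <- r5,r1: IF@3 ID@4 stall=2 (RAW on I1.r5 (WB@6)) EX@7 MEM@8 WB@9
I3 sub r3 <- r5,r1: IF@4 ID@7 stall=0 (-) EX@8 MEM@9 WB@10
I4 ld r1 <- r1: IF@7 ID@8 stall=0 (-) EX@9 MEM@10 WB@11
I5 add r5 <- r1,r3: IF@8 ID@9 stall=2 (RAW on I4.r1 (WB@11)) EX@12 MEM@13 WB@14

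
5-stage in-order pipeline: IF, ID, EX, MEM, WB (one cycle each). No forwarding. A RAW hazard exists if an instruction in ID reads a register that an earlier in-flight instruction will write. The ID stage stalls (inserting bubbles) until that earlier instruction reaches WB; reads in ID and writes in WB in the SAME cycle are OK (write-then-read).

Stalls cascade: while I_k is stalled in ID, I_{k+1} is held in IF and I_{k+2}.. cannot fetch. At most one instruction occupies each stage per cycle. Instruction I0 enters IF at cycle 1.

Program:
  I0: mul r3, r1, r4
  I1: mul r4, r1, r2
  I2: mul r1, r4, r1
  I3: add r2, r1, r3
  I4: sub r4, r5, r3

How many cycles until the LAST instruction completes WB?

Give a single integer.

Answer: 13

Derivation:
I0 mul r3 <- r1,r4: IF@1 ID@2 stall=0 (-) EX@3 MEM@4 WB@5
I1 mul r4 <- r1,r2: IF@2 ID@3 stall=0 (-) EX@4 MEM@5 WB@6
I2 mul r1 <- r4,r1: IF@3 ID@4 stall=2 (RAW on I1.r4 (WB@6)) EX@7 MEM@8 WB@9
I3 add r2 <- r1,r3: IF@4 ID@7 stall=2 (RAW on I2.r1 (WB@9)) EX@10 MEM@11 WB@12
I4 sub r4 <- r5,r3: IF@7 ID@10 stall=0 (-) EX@11 MEM@12 WB@13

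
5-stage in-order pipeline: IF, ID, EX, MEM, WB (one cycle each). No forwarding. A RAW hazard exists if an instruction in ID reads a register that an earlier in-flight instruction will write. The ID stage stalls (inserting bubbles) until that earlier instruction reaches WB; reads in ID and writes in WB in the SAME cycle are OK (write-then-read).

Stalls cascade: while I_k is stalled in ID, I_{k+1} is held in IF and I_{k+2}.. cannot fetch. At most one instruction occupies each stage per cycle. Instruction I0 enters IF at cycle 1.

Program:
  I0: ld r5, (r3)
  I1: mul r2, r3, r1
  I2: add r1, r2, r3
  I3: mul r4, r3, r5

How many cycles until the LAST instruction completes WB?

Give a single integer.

Answer: 10

Derivation:
I0 ld r5 <- r3: IF@1 ID@2 stall=0 (-) EX@3 MEM@4 WB@5
I1 mul r2 <- r3,r1: IF@2 ID@3 stall=0 (-) EX@4 MEM@5 WB@6
I2 add r1 <- r2,r3: IF@3 ID@4 stall=2 (RAW on I1.r2 (WB@6)) EX@7 MEM@8 WB@9
I3 mul r4 <- r3,r5: IF@4 ID@7 stall=0 (-) EX@8 MEM@9 WB@10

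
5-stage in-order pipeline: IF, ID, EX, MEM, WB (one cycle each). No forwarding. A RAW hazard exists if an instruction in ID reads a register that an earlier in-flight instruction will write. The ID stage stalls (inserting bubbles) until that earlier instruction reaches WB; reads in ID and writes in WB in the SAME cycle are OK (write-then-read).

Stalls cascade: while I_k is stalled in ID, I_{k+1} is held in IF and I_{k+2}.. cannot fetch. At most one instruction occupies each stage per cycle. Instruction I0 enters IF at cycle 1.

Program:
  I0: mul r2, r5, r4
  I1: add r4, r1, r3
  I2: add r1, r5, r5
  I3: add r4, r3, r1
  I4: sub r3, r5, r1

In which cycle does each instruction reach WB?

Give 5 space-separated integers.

Answer: 5 6 7 10 11

Derivation:
I0 mul r2 <- r5,r4: IF@1 ID@2 stall=0 (-) EX@3 MEM@4 WB@5
I1 add r4 <- r1,r3: IF@2 ID@3 stall=0 (-) EX@4 MEM@5 WB@6
I2 add r1 <- r5,r5: IF@3 ID@4 stall=0 (-) EX@5 MEM@6 WB@7
I3 add r4 <- r3,r1: IF@4 ID@5 stall=2 (RAW on I2.r1 (WB@7)) EX@8 MEM@9 WB@10
I4 sub r3 <- r5,r1: IF@5 ID@8 stall=0 (-) EX@9 MEM@10 WB@11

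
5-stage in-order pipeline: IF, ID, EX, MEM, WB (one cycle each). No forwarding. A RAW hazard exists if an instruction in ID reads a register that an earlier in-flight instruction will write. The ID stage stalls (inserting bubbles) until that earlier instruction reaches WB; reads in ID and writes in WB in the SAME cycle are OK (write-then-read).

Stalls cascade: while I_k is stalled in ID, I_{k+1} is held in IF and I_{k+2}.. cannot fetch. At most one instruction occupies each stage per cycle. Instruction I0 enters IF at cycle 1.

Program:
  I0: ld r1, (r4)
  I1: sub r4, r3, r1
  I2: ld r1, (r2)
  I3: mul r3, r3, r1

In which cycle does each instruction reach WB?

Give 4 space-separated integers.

I0 ld r1 <- r4: IF@1 ID@2 stall=0 (-) EX@3 MEM@4 WB@5
I1 sub r4 <- r3,r1: IF@2 ID@3 stall=2 (RAW on I0.r1 (WB@5)) EX@6 MEM@7 WB@8
I2 ld r1 <- r2: IF@3 ID@6 stall=0 (-) EX@7 MEM@8 WB@9
I3 mul r3 <- r3,r1: IF@6 ID@7 stall=2 (RAW on I2.r1 (WB@9)) EX@10 MEM@11 WB@12

Answer: 5 8 9 12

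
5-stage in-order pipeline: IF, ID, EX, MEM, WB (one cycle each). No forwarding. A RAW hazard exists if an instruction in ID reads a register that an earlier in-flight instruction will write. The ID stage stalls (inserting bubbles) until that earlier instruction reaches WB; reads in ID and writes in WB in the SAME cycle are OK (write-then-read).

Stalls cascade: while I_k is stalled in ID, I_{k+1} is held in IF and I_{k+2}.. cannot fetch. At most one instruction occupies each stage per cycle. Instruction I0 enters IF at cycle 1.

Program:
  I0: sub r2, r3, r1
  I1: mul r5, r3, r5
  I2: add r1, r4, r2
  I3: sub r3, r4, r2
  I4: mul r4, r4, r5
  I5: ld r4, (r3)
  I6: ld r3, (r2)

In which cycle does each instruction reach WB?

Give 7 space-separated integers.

Answer: 5 6 8 9 10 12 13

Derivation:
I0 sub r2 <- r3,r1: IF@1 ID@2 stall=0 (-) EX@3 MEM@4 WB@5
I1 mul r5 <- r3,r5: IF@2 ID@3 stall=0 (-) EX@4 MEM@5 WB@6
I2 add r1 <- r4,r2: IF@3 ID@4 stall=1 (RAW on I0.r2 (WB@5)) EX@6 MEM@7 WB@8
I3 sub r3 <- r4,r2: IF@4 ID@6 stall=0 (-) EX@7 MEM@8 WB@9
I4 mul r4 <- r4,r5: IF@6 ID@7 stall=0 (-) EX@8 MEM@9 WB@10
I5 ld r4 <- r3: IF@7 ID@8 stall=1 (RAW on I3.r3 (WB@9)) EX@10 MEM@11 WB@12
I6 ld r3 <- r2: IF@8 ID@10 stall=0 (-) EX@11 MEM@12 WB@13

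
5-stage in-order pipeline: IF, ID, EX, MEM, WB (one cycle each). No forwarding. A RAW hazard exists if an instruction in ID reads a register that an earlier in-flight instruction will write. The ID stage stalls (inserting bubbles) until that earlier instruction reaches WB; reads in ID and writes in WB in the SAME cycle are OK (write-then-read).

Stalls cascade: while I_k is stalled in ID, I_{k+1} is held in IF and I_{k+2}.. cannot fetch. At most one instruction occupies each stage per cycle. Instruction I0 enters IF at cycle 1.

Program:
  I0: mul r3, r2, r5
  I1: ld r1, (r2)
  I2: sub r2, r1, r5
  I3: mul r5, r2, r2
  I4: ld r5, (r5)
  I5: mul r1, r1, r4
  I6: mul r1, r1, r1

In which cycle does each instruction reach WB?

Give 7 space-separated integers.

Answer: 5 6 9 12 15 16 19

Derivation:
I0 mul r3 <- r2,r5: IF@1 ID@2 stall=0 (-) EX@3 MEM@4 WB@5
I1 ld r1 <- r2: IF@2 ID@3 stall=0 (-) EX@4 MEM@5 WB@6
I2 sub r2 <- r1,r5: IF@3 ID@4 stall=2 (RAW on I1.r1 (WB@6)) EX@7 MEM@8 WB@9
I3 mul r5 <- r2,r2: IF@4 ID@7 stall=2 (RAW on I2.r2 (WB@9)) EX@10 MEM@11 WB@12
I4 ld r5 <- r5: IF@7 ID@10 stall=2 (RAW on I3.r5 (WB@12)) EX@13 MEM@14 WB@15
I5 mul r1 <- r1,r4: IF@10 ID@13 stall=0 (-) EX@14 MEM@15 WB@16
I6 mul r1 <- r1,r1: IF@13 ID@14 stall=2 (RAW on I5.r1 (WB@16)) EX@17 MEM@18 WB@19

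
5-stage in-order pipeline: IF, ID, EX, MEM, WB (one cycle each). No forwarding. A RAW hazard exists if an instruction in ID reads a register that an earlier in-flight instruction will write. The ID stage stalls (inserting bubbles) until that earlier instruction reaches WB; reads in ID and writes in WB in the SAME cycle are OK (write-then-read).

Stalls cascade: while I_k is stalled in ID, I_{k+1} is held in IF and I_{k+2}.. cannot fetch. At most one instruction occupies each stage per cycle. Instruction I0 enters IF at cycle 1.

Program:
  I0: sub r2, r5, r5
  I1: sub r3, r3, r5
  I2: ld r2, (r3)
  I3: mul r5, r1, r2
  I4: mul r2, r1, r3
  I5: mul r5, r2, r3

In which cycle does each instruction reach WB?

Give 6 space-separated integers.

I0 sub r2 <- r5,r5: IF@1 ID@2 stall=0 (-) EX@3 MEM@4 WB@5
I1 sub r3 <- r3,r5: IF@2 ID@3 stall=0 (-) EX@4 MEM@5 WB@6
I2 ld r2 <- r3: IF@3 ID@4 stall=2 (RAW on I1.r3 (WB@6)) EX@7 MEM@8 WB@9
I3 mul r5 <- r1,r2: IF@4 ID@7 stall=2 (RAW on I2.r2 (WB@9)) EX@10 MEM@11 WB@12
I4 mul r2 <- r1,r3: IF@7 ID@10 stall=0 (-) EX@11 MEM@12 WB@13
I5 mul r5 <- r2,r3: IF@10 ID@11 stall=2 (RAW on I4.r2 (WB@13)) EX@14 MEM@15 WB@16

Answer: 5 6 9 12 13 16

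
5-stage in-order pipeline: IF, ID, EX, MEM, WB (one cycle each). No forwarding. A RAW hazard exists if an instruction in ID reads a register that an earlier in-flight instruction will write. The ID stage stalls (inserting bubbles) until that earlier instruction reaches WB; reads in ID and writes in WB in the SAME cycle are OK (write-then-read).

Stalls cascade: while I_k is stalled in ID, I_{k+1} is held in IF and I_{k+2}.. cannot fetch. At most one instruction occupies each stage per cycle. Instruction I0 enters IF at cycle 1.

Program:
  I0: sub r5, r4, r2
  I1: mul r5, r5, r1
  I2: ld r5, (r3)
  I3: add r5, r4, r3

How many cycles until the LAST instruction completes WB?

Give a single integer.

I0 sub r5 <- r4,r2: IF@1 ID@2 stall=0 (-) EX@3 MEM@4 WB@5
I1 mul r5 <- r5,r1: IF@2 ID@3 stall=2 (RAW on I0.r5 (WB@5)) EX@6 MEM@7 WB@8
I2 ld r5 <- r3: IF@3 ID@6 stall=0 (-) EX@7 MEM@8 WB@9
I3 add r5 <- r4,r3: IF@6 ID@7 stall=0 (-) EX@8 MEM@9 WB@10

Answer: 10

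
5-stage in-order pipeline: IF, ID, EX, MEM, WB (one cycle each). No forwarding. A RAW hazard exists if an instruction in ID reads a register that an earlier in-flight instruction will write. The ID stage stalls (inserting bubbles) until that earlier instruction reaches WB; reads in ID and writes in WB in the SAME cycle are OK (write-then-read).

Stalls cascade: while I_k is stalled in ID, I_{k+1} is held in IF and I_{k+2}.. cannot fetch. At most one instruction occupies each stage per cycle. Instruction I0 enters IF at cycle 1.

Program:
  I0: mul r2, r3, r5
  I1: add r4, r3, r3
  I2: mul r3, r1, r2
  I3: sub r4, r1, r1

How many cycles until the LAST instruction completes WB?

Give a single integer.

I0 mul r2 <- r3,r5: IF@1 ID@2 stall=0 (-) EX@3 MEM@4 WB@5
I1 add r4 <- r3,r3: IF@2 ID@3 stall=0 (-) EX@4 MEM@5 WB@6
I2 mul r3 <- r1,r2: IF@3 ID@4 stall=1 (RAW on I0.r2 (WB@5)) EX@6 MEM@7 WB@8
I3 sub r4 <- r1,r1: IF@4 ID@6 stall=0 (-) EX@7 MEM@8 WB@9

Answer: 9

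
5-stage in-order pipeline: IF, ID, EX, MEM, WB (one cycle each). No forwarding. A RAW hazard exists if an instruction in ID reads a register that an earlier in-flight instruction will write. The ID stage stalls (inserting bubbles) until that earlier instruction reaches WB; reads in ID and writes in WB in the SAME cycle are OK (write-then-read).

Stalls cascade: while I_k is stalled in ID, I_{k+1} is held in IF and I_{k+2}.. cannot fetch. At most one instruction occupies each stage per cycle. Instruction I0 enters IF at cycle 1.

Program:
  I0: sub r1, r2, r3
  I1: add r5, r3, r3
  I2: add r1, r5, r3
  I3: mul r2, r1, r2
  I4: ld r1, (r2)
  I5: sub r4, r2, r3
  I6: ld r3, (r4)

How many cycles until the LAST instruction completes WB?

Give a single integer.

Answer: 19

Derivation:
I0 sub r1 <- r2,r3: IF@1 ID@2 stall=0 (-) EX@3 MEM@4 WB@5
I1 add r5 <- r3,r3: IF@2 ID@3 stall=0 (-) EX@4 MEM@5 WB@6
I2 add r1 <- r5,r3: IF@3 ID@4 stall=2 (RAW on I1.r5 (WB@6)) EX@7 MEM@8 WB@9
I3 mul r2 <- r1,r2: IF@4 ID@7 stall=2 (RAW on I2.r1 (WB@9)) EX@10 MEM@11 WB@12
I4 ld r1 <- r2: IF@7 ID@10 stall=2 (RAW on I3.r2 (WB@12)) EX@13 MEM@14 WB@15
I5 sub r4 <- r2,r3: IF@10 ID@13 stall=0 (-) EX@14 MEM@15 WB@16
I6 ld r3 <- r4: IF@13 ID@14 stall=2 (RAW on I5.r4 (WB@16)) EX@17 MEM@18 WB@19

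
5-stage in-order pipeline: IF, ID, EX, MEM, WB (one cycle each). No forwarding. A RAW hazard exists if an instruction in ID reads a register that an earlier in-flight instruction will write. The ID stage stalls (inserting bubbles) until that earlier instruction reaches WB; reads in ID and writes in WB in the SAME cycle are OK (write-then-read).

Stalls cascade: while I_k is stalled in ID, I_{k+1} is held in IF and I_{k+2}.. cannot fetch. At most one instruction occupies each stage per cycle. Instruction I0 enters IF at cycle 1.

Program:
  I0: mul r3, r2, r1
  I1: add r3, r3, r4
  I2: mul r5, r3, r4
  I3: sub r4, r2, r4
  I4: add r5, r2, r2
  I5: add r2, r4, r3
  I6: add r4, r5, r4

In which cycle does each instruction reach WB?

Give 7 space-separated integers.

Answer: 5 8 11 12 13 15 16

Derivation:
I0 mul r3 <- r2,r1: IF@1 ID@2 stall=0 (-) EX@3 MEM@4 WB@5
I1 add r3 <- r3,r4: IF@2 ID@3 stall=2 (RAW on I0.r3 (WB@5)) EX@6 MEM@7 WB@8
I2 mul r5 <- r3,r4: IF@3 ID@6 stall=2 (RAW on I1.r3 (WB@8)) EX@9 MEM@10 WB@11
I3 sub r4 <- r2,r4: IF@6 ID@9 stall=0 (-) EX@10 MEM@11 WB@12
I4 add r5 <- r2,r2: IF@9 ID@10 stall=0 (-) EX@11 MEM@12 WB@13
I5 add r2 <- r4,r3: IF@10 ID@11 stall=1 (RAW on I3.r4 (WB@12)) EX@13 MEM@14 WB@15
I6 add r4 <- r5,r4: IF@11 ID@13 stall=0 (-) EX@14 MEM@15 WB@16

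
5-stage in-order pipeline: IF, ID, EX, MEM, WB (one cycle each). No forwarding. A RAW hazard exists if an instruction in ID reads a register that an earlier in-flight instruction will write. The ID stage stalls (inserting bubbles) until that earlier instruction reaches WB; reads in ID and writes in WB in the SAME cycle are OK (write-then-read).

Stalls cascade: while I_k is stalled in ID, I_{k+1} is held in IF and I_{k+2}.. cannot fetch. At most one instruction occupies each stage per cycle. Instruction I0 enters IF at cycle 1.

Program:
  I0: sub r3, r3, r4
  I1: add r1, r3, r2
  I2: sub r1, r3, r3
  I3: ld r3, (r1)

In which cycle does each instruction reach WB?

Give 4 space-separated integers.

Answer: 5 8 9 12

Derivation:
I0 sub r3 <- r3,r4: IF@1 ID@2 stall=0 (-) EX@3 MEM@4 WB@5
I1 add r1 <- r3,r2: IF@2 ID@3 stall=2 (RAW on I0.r3 (WB@5)) EX@6 MEM@7 WB@8
I2 sub r1 <- r3,r3: IF@3 ID@6 stall=0 (-) EX@7 MEM@8 WB@9
I3 ld r3 <- r1: IF@6 ID@7 stall=2 (RAW on I2.r1 (WB@9)) EX@10 MEM@11 WB@12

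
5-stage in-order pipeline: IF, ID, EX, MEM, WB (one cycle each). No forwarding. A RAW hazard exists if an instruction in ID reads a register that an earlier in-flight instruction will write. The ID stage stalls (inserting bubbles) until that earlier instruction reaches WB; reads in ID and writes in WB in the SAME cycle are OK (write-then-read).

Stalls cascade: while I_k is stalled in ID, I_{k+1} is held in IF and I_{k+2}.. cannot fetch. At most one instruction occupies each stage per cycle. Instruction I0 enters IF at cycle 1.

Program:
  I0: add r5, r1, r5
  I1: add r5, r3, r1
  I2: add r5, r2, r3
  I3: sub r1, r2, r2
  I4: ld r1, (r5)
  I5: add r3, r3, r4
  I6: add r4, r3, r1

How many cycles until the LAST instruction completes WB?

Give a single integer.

I0 add r5 <- r1,r5: IF@1 ID@2 stall=0 (-) EX@3 MEM@4 WB@5
I1 add r5 <- r3,r1: IF@2 ID@3 stall=0 (-) EX@4 MEM@5 WB@6
I2 add r5 <- r2,r3: IF@3 ID@4 stall=0 (-) EX@5 MEM@6 WB@7
I3 sub r1 <- r2,r2: IF@4 ID@5 stall=0 (-) EX@6 MEM@7 WB@8
I4 ld r1 <- r5: IF@5 ID@6 stall=1 (RAW on I2.r5 (WB@7)) EX@8 MEM@9 WB@10
I5 add r3 <- r3,r4: IF@6 ID@8 stall=0 (-) EX@9 MEM@10 WB@11
I6 add r4 <- r3,r1: IF@8 ID@9 stall=2 (RAW on I5.r3 (WB@11)) EX@12 MEM@13 WB@14

Answer: 14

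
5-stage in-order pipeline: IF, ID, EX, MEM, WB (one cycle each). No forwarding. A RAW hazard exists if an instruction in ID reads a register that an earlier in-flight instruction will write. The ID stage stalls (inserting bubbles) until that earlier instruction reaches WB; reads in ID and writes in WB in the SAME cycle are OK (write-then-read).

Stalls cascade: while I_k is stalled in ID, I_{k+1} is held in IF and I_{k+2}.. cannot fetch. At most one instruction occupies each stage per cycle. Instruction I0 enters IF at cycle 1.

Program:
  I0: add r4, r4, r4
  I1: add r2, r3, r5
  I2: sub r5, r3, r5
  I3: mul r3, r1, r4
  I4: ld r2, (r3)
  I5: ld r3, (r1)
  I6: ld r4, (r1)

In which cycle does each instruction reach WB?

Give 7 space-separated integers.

Answer: 5 6 7 8 11 12 13

Derivation:
I0 add r4 <- r4,r4: IF@1 ID@2 stall=0 (-) EX@3 MEM@4 WB@5
I1 add r2 <- r3,r5: IF@2 ID@3 stall=0 (-) EX@4 MEM@5 WB@6
I2 sub r5 <- r3,r5: IF@3 ID@4 stall=0 (-) EX@5 MEM@6 WB@7
I3 mul r3 <- r1,r4: IF@4 ID@5 stall=0 (-) EX@6 MEM@7 WB@8
I4 ld r2 <- r3: IF@5 ID@6 stall=2 (RAW on I3.r3 (WB@8)) EX@9 MEM@10 WB@11
I5 ld r3 <- r1: IF@6 ID@9 stall=0 (-) EX@10 MEM@11 WB@12
I6 ld r4 <- r1: IF@9 ID@10 stall=0 (-) EX@11 MEM@12 WB@13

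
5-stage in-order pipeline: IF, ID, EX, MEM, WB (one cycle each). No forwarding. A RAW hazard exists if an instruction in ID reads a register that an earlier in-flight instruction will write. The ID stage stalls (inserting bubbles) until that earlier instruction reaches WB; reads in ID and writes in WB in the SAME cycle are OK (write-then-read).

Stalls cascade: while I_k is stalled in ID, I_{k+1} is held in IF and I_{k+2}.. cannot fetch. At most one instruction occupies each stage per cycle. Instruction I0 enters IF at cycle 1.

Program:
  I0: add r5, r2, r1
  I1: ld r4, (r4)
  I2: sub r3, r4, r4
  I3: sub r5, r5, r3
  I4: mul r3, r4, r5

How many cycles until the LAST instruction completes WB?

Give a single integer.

Answer: 15

Derivation:
I0 add r5 <- r2,r1: IF@1 ID@2 stall=0 (-) EX@3 MEM@4 WB@5
I1 ld r4 <- r4: IF@2 ID@3 stall=0 (-) EX@4 MEM@5 WB@6
I2 sub r3 <- r4,r4: IF@3 ID@4 stall=2 (RAW on I1.r4 (WB@6)) EX@7 MEM@8 WB@9
I3 sub r5 <- r5,r3: IF@4 ID@7 stall=2 (RAW on I2.r3 (WB@9)) EX@10 MEM@11 WB@12
I4 mul r3 <- r4,r5: IF@7 ID@10 stall=2 (RAW on I3.r5 (WB@12)) EX@13 MEM@14 WB@15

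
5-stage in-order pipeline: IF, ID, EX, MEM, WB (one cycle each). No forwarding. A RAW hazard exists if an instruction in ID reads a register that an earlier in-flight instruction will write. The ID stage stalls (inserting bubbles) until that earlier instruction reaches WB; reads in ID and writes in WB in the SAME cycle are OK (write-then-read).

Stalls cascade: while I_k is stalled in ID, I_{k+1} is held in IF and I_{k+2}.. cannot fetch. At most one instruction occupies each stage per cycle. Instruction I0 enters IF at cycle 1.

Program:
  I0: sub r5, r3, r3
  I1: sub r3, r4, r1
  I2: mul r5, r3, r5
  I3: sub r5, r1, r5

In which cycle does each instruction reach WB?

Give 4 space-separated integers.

Answer: 5 6 9 12

Derivation:
I0 sub r5 <- r3,r3: IF@1 ID@2 stall=0 (-) EX@3 MEM@4 WB@5
I1 sub r3 <- r4,r1: IF@2 ID@3 stall=0 (-) EX@4 MEM@5 WB@6
I2 mul r5 <- r3,r5: IF@3 ID@4 stall=2 (RAW on I1.r3 (WB@6)) EX@7 MEM@8 WB@9
I3 sub r5 <- r1,r5: IF@4 ID@7 stall=2 (RAW on I2.r5 (WB@9)) EX@10 MEM@11 WB@12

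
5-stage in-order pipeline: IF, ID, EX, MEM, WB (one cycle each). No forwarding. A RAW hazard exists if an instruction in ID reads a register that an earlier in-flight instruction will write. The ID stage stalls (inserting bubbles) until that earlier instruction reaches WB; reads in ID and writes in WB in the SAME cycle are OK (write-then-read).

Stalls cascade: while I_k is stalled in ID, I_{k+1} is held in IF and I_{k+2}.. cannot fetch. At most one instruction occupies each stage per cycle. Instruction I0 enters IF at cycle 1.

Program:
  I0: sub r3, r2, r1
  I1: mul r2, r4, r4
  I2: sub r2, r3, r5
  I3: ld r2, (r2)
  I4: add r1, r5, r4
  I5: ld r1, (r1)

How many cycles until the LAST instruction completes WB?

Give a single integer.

Answer: 15

Derivation:
I0 sub r3 <- r2,r1: IF@1 ID@2 stall=0 (-) EX@3 MEM@4 WB@5
I1 mul r2 <- r4,r4: IF@2 ID@3 stall=0 (-) EX@4 MEM@5 WB@6
I2 sub r2 <- r3,r5: IF@3 ID@4 stall=1 (RAW on I0.r3 (WB@5)) EX@6 MEM@7 WB@8
I3 ld r2 <- r2: IF@4 ID@6 stall=2 (RAW on I2.r2 (WB@8)) EX@9 MEM@10 WB@11
I4 add r1 <- r5,r4: IF@6 ID@9 stall=0 (-) EX@10 MEM@11 WB@12
I5 ld r1 <- r1: IF@9 ID@10 stall=2 (RAW on I4.r1 (WB@12)) EX@13 MEM@14 WB@15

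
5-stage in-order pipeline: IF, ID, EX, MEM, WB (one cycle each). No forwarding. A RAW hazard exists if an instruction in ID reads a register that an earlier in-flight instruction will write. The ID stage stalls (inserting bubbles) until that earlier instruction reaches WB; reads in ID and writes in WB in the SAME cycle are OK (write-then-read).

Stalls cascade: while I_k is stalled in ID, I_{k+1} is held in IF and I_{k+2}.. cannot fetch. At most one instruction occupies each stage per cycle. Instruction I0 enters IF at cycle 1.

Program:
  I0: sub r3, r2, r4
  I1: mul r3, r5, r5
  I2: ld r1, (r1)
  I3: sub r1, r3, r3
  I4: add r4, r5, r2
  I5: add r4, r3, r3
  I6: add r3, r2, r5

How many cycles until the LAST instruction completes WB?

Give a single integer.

Answer: 12

Derivation:
I0 sub r3 <- r2,r4: IF@1 ID@2 stall=0 (-) EX@3 MEM@4 WB@5
I1 mul r3 <- r5,r5: IF@2 ID@3 stall=0 (-) EX@4 MEM@5 WB@6
I2 ld r1 <- r1: IF@3 ID@4 stall=0 (-) EX@5 MEM@6 WB@7
I3 sub r1 <- r3,r3: IF@4 ID@5 stall=1 (RAW on I1.r3 (WB@6)) EX@7 MEM@8 WB@9
I4 add r4 <- r5,r2: IF@5 ID@7 stall=0 (-) EX@8 MEM@9 WB@10
I5 add r4 <- r3,r3: IF@7 ID@8 stall=0 (-) EX@9 MEM@10 WB@11
I6 add r3 <- r2,r5: IF@8 ID@9 stall=0 (-) EX@10 MEM@11 WB@12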